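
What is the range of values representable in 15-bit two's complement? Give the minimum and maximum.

Minimum: −2^14 = -16384.
Maximum: 2^14 − 1 = 16383.

min = -16384, max = 16383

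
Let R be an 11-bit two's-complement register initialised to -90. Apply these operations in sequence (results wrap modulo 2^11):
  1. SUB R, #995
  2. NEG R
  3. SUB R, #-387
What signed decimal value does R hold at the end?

-576

Start: R = -90 = 11110100110.
R = -90 − 995 = -1085; wraps to 963 = 01111000011
R = −(963) = -963 = 10000111101
R = -963 − (-387) = -576 = 10111000000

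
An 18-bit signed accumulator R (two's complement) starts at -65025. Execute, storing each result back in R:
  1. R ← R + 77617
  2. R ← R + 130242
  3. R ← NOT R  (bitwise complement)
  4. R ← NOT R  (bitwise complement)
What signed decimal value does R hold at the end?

-119310

Start: R = -65025 = 110000000111111111.
R = -65025 + 77617 = 12592 = 000011000100110000
R = 12592 + 130242 = 142834; wraps to -119310 = 100010110111110010
R = NOT 100010110111110010 = 011101001000001101 = 119309
R = NOT 011101001000001101 = 100010110111110010 = -119310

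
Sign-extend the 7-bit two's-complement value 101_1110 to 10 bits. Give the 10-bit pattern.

MSB of 1011110 is 1; replicate it into the new high bits.
111|1011110 → 1111011110 (still -34).

1111011110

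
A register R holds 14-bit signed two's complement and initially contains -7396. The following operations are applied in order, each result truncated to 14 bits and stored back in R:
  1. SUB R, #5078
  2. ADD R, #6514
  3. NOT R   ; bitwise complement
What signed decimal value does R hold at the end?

Start: R = -7396 = 10001100011100.
R = -7396 − 5078 = -12474; wraps to 3910 = 00111101000110
R = 3910 + 6514 = 10424; wraps to -5960 = 10100010111000
R = NOT 10100010111000 = 01011101000111 = 5959

5959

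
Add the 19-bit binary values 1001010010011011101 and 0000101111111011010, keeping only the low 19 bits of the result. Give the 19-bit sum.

1010000010010110111

  1001010010011011101
+ 0000101111111011010
= 1010000010010110111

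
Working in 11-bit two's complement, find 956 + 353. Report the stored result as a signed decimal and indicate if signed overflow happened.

-739; overflow

956 → 01110111100
353 → 00101100001
  01110111100
+ 00101100001
= 10100011101
Result 10100011101: MSB = 1 → 1309 − 2048 = -739.
Both addends are non-negative but the stored result is negative: signed overflow. The true value 956 + 353 = 1309 lies outside [-1024, 1023].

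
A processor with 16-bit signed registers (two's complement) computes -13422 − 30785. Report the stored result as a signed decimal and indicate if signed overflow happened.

21329; overflow

-13422 → 1100101110010010
30785 → 0111100001000001
Subtract via negate-and-add: invert 0111100001000001 + 1 = 1000011110111111 (i.e. -30785).
  1100101110010010
+ 1000011110111111
= 0101001101010001  (discard carry-out 1)
Result 0101001101010001: MSB = 0 → value 21329.
Both addends (after negating the subtrahend) are negative but the stored result is non-negative: signed overflow. The true value -13422 − 30785 = -44207 lies outside [-32768, 32767].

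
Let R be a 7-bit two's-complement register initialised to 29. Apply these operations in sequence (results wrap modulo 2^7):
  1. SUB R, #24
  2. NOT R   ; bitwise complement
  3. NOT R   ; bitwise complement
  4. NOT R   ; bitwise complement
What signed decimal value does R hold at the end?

Start: R = 29 = 0011101.
R = 29 − 24 = 5 = 0000101
R = NOT 0000101 = 1111010 = -6
R = NOT 1111010 = 0000101 = 5
R = NOT 0000101 = 1111010 = -6

-6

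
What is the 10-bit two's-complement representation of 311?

0100110111

311 is non-negative, so write it directly in 10 bits: 0100110111.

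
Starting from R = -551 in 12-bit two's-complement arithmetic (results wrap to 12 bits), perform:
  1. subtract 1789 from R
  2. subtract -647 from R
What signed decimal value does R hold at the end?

-1693

Start: R = -551 = 110111011001.
R = -551 − 1789 = -2340; wraps to 1756 = 011011011100
R = 1756 − (-647) = 2403; wraps to -1693 = 100101100011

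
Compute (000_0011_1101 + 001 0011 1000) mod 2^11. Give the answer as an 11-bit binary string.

00101110101

  00000111101
+ 00100111000
= 00101110101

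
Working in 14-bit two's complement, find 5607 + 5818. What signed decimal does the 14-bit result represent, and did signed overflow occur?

-4959; overflow

5607 → 01010111100111
5818 → 01011010111010
  01010111100111
+ 01011010111010
= 10110010100001
Result 10110010100001: MSB = 1 → 11425 − 16384 = -4959.
Both addends are non-negative but the stored result is negative: signed overflow. The true value 5607 + 5818 = 11425 lies outside [-8192, 8191].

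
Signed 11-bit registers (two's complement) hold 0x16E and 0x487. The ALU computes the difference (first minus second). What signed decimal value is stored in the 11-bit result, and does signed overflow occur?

-793; overflow

0x16E = 00101101110 = 366 (signed)
0x487 = 10010000111 = -889 (signed)
Subtract via negate-and-add: invert 10010000111 + 1 = 01101111001 (i.e. 889).
  00101101110
+ 01101111001
= 10011100111
Result 10011100111: MSB = 1 → 1255 − 2048 = -793.
Both addends (after negating the subtrahend) are non-negative but the stored result is negative: signed overflow. The true value 366 − (-889) = 1255 lies outside [-1024, 1023].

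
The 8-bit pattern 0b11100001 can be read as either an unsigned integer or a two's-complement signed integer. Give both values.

Unsigned: 11100001 = 225.
Signed: MSB=1 → 225 − 256 = -31.

unsigned = 225, signed = -31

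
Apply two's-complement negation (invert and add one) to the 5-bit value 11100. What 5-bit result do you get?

Invert: 00011. Add 1: 00100.
Check: 11100 = -4, 00100 = 4.

00100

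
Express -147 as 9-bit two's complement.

101101101

|-147| = 147 = 010010011 in 9 bits.
Invert the bits: 101101100. Add 1: 101101101.
Check: 101101101 reads as 365 − 512 = -147.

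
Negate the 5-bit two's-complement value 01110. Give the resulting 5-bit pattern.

Invert: 10001. Add 1: 10010.

10010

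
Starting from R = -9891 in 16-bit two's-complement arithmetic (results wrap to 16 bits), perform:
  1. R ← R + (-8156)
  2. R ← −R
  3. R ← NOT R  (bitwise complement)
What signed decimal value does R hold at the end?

Start: R = -9891 = 1101100101011101.
R = -9891 + (-8156) = -18047 = 1011100110000001
R = −(-18047) = 18047 = 0100011001111111
R = NOT 0100011001111111 = 1011100110000000 = -18048

-18048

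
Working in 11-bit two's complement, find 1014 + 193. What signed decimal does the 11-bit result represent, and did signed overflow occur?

-841; overflow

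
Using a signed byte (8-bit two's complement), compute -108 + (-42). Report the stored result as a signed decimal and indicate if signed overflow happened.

106; overflow

-108 → 10010100
-42 → 11010110
  10010100
+ 11010110
= 01101010  (discard carry-out 1)
Result 01101010: MSB = 0 → value 106.
Both addends are negative but the stored result is non-negative: signed overflow. The true value -108 + (-42) = -150 lies outside [-128, 127].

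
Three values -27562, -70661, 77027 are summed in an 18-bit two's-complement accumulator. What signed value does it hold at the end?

-27562 + (-70661) = -98223 (101000000001010001)
-98223 + 77027 = -21196 (111010110100110100)

-21196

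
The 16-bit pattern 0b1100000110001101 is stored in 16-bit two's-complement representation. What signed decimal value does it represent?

-15987

MSB is 1, so the value is negative.
Invert: 0011111001110010. Add 1: 0011111001110011 = 15987. So the value is −15987.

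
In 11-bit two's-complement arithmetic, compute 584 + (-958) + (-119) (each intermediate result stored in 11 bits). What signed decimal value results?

584 + (-958) = -374 (11010001010)
-374 + (-119) = -493 (11000010011)

-493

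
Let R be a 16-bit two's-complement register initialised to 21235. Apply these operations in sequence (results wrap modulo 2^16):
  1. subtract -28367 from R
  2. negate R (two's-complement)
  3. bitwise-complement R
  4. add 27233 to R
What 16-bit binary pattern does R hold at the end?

Start: R = 21235 = 0101001011110011.
R = 21235 − (-28367) = 49602; wraps to -15934 = 1100000111000010
R = −(-15934) = 15934 = 0011111000111110
R = NOT 0011111000111110 = 1100000111000001 = -15935
R = -15935 + 27233 = 11298 = 0010110000100010

0010110000100010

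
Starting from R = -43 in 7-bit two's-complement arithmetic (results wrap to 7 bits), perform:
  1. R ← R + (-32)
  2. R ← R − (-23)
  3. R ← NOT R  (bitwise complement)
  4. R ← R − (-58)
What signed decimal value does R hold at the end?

Start: R = -43 = 1010101.
R = -43 + (-32) = -75; wraps to 53 = 0110101
R = 53 − (-23) = 76; wraps to -52 = 1001100
R = NOT 1001100 = 0110011 = 51
R = 51 − (-58) = 109; wraps to -19 = 1101101

-19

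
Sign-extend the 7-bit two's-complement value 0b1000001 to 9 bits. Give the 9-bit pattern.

MSB of 1000001 is 1; replicate it into the new high bits.
11|1000001 → 111000001 (still -63).

111000001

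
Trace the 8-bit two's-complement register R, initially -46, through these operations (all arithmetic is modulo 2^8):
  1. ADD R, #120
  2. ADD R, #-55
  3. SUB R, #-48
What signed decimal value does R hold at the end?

67

Start: R = -46 = 11010010.
R = -46 + 120 = 74 = 01001010
R = 74 + (-55) = 19 = 00010011
R = 19 − (-48) = 67 = 01000011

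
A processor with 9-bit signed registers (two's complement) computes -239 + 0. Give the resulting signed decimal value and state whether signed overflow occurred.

-239; no overflow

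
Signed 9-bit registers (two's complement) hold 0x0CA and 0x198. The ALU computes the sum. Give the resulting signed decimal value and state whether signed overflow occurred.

0x0CA = 011001010 = 202 (signed)
0x198 = 110011000 = -104 (signed)
  011001010
+ 110011000
= 001100010  (discard carry-out 1)
Result 001100010: MSB = 0 → value 98.
Addends have opposite signs, so signed overflow cannot occur.

98; no overflow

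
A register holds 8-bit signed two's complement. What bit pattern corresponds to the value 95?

95 is non-negative, so write it directly in 8 bits: 01011111.

01011111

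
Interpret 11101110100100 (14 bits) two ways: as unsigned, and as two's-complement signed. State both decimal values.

unsigned = 15268, signed = -1116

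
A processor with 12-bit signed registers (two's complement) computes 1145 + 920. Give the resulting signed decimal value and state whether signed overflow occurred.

-2031; overflow

1145 → 010001111001
920 → 001110011000
  010001111001
+ 001110011000
= 100000010001
Result 100000010001: MSB = 1 → 2065 − 4096 = -2031.
Both addends are non-negative but the stored result is negative: signed overflow. The true value 1145 + 920 = 2065 lies outside [-2048, 2047].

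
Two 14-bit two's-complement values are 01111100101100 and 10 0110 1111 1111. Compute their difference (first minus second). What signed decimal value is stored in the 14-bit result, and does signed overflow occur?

-2003; overflow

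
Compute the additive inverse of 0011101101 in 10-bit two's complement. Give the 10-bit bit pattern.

1100010011

Invert: 1100010010. Add 1: 1100010011.
Check: 0011101101 = 237, 1100010011 = -237.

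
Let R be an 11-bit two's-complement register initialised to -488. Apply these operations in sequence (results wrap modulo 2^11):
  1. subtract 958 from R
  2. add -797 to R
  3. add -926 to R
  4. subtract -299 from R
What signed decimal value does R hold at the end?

Start: R = -488 = 11000011000.
R = -488 − 958 = -1446; wraps to 602 = 01001011010
R = 602 + (-797) = -195 = 11100111101
R = -195 + (-926) = -1121; wraps to 927 = 01110011111
R = 927 − (-299) = 1226; wraps to -822 = 10011001010

-822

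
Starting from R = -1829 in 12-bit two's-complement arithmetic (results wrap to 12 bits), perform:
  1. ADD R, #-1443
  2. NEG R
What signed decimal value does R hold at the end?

Start: R = -1829 = 100011011011.
R = -1829 + (-1443) = -3272; wraps to 824 = 001100111000
R = −(824) = -824 = 110011001000

-824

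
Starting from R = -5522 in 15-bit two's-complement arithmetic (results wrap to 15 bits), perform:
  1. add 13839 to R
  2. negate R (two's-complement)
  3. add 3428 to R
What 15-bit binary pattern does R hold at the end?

110110011100111

Start: R = -5522 = 110101001101110.
R = -5522 + 13839 = 8317 = 010000001111101
R = −(8317) = -8317 = 101111110000011
R = -8317 + 3428 = -4889 = 110110011100111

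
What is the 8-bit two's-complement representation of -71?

10111001

|-71| = 71 = 01000111 in 8 bits.
Invert the bits: 10111000. Add 1: 10111001.
Check: 10111001 reads as 185 − 256 = -71.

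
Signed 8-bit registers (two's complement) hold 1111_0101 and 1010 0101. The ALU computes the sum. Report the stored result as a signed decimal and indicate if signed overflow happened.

1111_0101 → 11110101 = -11 (signed)
1010 0101 → 10100101 = -91 (signed)
  11110101
+ 10100101
= 10011010  (discard carry-out 1)
Result 10011010: MSB = 1 → 154 − 256 = -102.
Both addends are negative and so is the stored result: no signed overflow.

-102; no overflow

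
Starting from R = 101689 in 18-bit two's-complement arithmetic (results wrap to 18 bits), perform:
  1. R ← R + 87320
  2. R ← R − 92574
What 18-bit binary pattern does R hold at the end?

010111100010110011

Start: R = 101689 = 011000110100111001.
R = 101689 + 87320 = 189009; wraps to -73135 = 101110001001010001
R = -73135 − 92574 = -165709; wraps to 96435 = 010111100010110011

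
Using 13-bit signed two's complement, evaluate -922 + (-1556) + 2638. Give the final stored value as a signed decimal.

160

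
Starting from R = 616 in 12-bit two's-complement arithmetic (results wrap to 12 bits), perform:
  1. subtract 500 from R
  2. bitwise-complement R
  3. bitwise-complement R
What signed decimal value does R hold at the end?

Start: R = 616 = 001001101000.
R = 616 − 500 = 116 = 000001110100
R = NOT 000001110100 = 111110001011 = -117
R = NOT 111110001011 = 000001110100 = 116

116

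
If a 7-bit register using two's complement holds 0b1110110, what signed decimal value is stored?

-10

MSB is 1, so the value is negative.
Invert: 0001001. Add 1: 0001010 = 10. So the value is −10.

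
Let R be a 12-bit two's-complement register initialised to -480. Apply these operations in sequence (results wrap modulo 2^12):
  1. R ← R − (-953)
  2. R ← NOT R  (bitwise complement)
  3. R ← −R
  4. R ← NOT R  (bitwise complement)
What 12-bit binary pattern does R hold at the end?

111000100101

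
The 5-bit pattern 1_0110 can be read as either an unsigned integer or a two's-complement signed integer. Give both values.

Unsigned: 10110 = 22.
Signed: MSB=1 → 22 − 32 = -10.

unsigned = 22, signed = -10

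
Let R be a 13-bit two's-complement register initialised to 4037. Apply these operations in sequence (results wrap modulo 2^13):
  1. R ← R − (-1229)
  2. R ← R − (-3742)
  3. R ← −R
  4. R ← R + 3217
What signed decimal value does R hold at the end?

Start: R = 4037 = 0111111000101.
R = 4037 − (-1229) = 5266; wraps to -2926 = 1010010010010
R = -2926 − (-3742) = 816 = 0001100110000
R = −(816) = -816 = 1110011010000
R = -816 + 3217 = 2401 = 0100101100001

2401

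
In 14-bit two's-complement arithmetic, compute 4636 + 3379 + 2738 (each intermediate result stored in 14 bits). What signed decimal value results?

4636 + 3379 = 8015 (01111101001111)
8015 + 2738 = 10753 → wraps to -5631 (10101000000001)

-5631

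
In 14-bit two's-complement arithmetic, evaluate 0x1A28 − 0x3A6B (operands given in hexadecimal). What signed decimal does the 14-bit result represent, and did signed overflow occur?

0x1A28 = 01101000101000 = 6696 (signed)
0x3A6B = 11101001101011 = -1429 (signed)
Subtract via negate-and-add: invert 11101001101011 + 1 = 00010110010101 (i.e. 1429).
  01101000101000
+ 00010110010101
= 01111110111101
Result 01111110111101: MSB = 0 → value 8125.
Both addends (after negating the subtrahend) are non-negative and so is the stored result: no signed overflow.

8125; no overflow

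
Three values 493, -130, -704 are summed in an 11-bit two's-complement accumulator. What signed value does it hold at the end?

493 + (-130) = 363 (00101101011)
363 + (-704) = -341 (11010101011)

-341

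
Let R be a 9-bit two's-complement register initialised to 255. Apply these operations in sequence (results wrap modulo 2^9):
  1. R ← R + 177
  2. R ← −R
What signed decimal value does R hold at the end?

Start: R = 255 = 011111111.
R = 255 + 177 = 432; wraps to -80 = 110110000
R = −(-80) = 80 = 001010000

80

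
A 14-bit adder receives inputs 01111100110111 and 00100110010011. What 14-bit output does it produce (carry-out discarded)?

  01111100110111
+ 00100110010011
= 10100011001010

10100011001010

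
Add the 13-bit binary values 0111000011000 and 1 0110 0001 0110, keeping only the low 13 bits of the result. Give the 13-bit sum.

  0111000011000
+ 1011000010110
= 0010000101110  (discard carry-out 1)

0010000101110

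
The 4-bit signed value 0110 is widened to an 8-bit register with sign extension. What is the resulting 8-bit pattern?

00000110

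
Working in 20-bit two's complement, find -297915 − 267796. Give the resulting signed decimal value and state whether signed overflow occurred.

-297915 → 10110111010001000101
267796 → 01000001011000010100
Subtract via negate-and-add: invert 01000001011000010100 + 1 = 10111110100111101100 (i.e. -267796).
  10110111010001000101
+ 10111110100111101100
= 01110101111000110001  (discard carry-out 1)
Result 01110101111000110001: MSB = 0 → value 482865.
Both addends (after negating the subtrahend) are negative but the stored result is non-negative: signed overflow. The true value -297915 − 267796 = -565711 lies outside [-524288, 524287].

482865; overflow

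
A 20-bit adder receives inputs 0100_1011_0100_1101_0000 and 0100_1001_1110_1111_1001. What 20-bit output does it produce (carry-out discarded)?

  01001011010011010000
+ 01001001111011111001
= 10010101001111001001

10010101001111001001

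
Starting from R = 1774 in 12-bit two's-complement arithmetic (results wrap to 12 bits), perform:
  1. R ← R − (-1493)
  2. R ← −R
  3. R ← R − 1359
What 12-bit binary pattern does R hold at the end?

Start: R = 1774 = 011011101110.
R = 1774 − (-1493) = 3267; wraps to -829 = 110011000011
R = −(-829) = 829 = 001100111101
R = 829 − 1359 = -530 = 110111101110

110111101110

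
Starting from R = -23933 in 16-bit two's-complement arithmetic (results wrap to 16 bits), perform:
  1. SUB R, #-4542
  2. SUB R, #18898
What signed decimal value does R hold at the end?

Start: R = -23933 = 1010001010000011.
R = -23933 − (-4542) = -19391 = 1011010001000001
R = -19391 − 18898 = -38289; wraps to 27247 = 0110101001101111

27247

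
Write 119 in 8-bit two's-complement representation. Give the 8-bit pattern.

119 is non-negative, so write it directly in 8 bits: 01110111.

01110111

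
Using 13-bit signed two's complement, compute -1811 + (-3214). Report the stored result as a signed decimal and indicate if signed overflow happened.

3167; overflow

-1811 → 1100011101101
-3214 → 1001101110010
  1100011101101
+ 1001101110010
= 0110001011111  (discard carry-out 1)
Result 0110001011111: MSB = 0 → value 3167.
Both addends are negative but the stored result is non-negative: signed overflow. The true value -1811 + (-3214) = -5025 lies outside [-4096, 4095].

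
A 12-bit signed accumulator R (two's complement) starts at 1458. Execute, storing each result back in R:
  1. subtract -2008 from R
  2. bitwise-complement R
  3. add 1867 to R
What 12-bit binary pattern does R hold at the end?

Start: R = 1458 = 010110110010.
R = 1458 − (-2008) = 3466; wraps to -630 = 110110001010
R = NOT 110110001010 = 001001110101 = 629
R = 629 + 1867 = 2496; wraps to -1600 = 100111000000

100111000000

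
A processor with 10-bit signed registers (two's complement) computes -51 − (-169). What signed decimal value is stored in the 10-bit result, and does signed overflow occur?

118; no overflow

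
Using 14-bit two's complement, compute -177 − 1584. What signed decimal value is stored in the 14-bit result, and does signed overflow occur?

-1761; no overflow

-177 → 11111101001111
1584 → 00011000110000
Subtract via negate-and-add: invert 00011000110000 + 1 = 11100111010000 (i.e. -1584).
  11111101001111
+ 11100111010000
= 11100100011111  (discard carry-out 1)
Result 11100100011111: MSB = 1 → 14623 − 16384 = -1761.
Both addends (after negating the subtrahend) are negative and so is the stored result: no signed overflow.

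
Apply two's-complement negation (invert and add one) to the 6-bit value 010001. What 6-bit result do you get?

101111

Invert: 101110. Add 1: 101111.
Check: 010001 = 17, 101111 = -17.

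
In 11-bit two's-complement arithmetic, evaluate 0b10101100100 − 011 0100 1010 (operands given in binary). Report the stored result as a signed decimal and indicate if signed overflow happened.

538; overflow

0b10101100100 → 10101100100 = -668 (signed)
011 0100 1010 → 01101001010 = 842 (signed)
Subtract via negate-and-add: invert 01101001010 + 1 = 10010110110 (i.e. -842).
  10101100100
+ 10010110110
= 01000011010  (discard carry-out 1)
Result 01000011010: MSB = 0 → value 538.
Both addends (after negating the subtrahend) are negative but the stored result is non-negative: signed overflow. The true value -668 − 842 = -1510 lies outside [-1024, 1023].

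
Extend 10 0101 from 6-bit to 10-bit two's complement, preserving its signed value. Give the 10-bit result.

1111100101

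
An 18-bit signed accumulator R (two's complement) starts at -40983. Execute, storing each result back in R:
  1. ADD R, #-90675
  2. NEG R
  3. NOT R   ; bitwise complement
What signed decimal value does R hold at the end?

130485

Start: R = -40983 = 110101111111101001.
R = -40983 + (-90675) = -131658; wraps to 130486 = 011111110110110110
R = −(130486) = -130486 = 100000001001001010
R = NOT 100000001001001010 = 011111110110110101 = 130485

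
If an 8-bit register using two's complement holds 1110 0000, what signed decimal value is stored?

MSB is 1, so the value is negative.
Invert: 00011111. Add 1: 00100000 = 32. So the value is −32.

-32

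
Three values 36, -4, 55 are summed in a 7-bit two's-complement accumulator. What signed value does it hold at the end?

-41

36 + (-4) = 32 (0100000)
32 + 55 = 87 → wraps to -41 (1010111)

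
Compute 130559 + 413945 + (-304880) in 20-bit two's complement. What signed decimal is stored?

239624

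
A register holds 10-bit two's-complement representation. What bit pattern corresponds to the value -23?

1111101001

|-23| = 23 = 0000010111 in 10 bits.
Invert the bits: 1111101000. Add 1: 1111101001.
Check: 1111101001 reads as 1001 − 1024 = -23.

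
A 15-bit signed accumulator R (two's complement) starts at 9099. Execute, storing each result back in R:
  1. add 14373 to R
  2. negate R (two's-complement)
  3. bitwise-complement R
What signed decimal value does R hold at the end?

Start: R = 9099 = 010001110001011.
R = 9099 + 14373 = 23472; wraps to -9296 = 101101110110000
R = −(-9296) = 9296 = 010010001010000
R = NOT 010010001010000 = 101101110101111 = -9297

-9297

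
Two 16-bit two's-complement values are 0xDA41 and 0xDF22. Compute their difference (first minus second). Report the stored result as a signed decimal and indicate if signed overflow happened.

0xDA41 = 1101101001000001 = -9663 (signed)
0xDF22 = 1101111100100010 = -8414 (signed)
Subtract via negate-and-add: invert 1101111100100010 + 1 = 0010000011011110 (i.e. 8414).
  1101101001000001
+ 0010000011011110
= 1111101100011111
Result 1111101100011111: MSB = 1 → 64287 − 65536 = -1249.
Addends (after negating the subtrahend) have opposite signs, so signed overflow cannot occur.

-1249; no overflow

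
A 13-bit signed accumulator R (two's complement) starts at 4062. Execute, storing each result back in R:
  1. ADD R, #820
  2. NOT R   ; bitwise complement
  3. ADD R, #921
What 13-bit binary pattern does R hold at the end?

1000010000110

Start: R = 4062 = 0111111011110.
R = 4062 + 820 = 4882; wraps to -3310 = 1001100010010
R = NOT 1001100010010 = 0110011101101 = 3309
R = 3309 + 921 = 4230; wraps to -3962 = 1000010000110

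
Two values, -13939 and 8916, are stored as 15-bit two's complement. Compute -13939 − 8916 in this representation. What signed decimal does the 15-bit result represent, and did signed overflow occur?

-13939 → 100100110001101
8916 → 010001011010100
Subtract via negate-and-add: invert 010001011010100 + 1 = 101110100101100 (i.e. -8916).
  100100110001101
+ 101110100101100
= 010011010111001  (discard carry-out 1)
Result 010011010111001: MSB = 0 → value 9913.
Both addends (after negating the subtrahend) are negative but the stored result is non-negative: signed overflow. The true value -13939 − 8916 = -22855 lies outside [-16384, 16383].

9913; overflow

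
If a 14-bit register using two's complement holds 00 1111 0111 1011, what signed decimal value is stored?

3963

MSB is 0, so the value is non-negative: 00111101111011 = 3963.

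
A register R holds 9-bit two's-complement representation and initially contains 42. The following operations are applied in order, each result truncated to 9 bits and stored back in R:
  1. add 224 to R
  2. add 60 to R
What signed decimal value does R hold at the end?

Start: R = 42 = 000101010.
R = 42 + 224 = 266; wraps to -246 = 100001010
R = -246 + 60 = -186 = 101000110

-186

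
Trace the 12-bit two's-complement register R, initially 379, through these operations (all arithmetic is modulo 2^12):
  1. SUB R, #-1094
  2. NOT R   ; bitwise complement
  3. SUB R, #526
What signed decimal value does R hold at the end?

-2000

Start: R = 379 = 000101111011.
R = 379 − (-1094) = 1473 = 010111000001
R = NOT 010111000001 = 101000111110 = -1474
R = -1474 − 526 = -2000 = 100000110000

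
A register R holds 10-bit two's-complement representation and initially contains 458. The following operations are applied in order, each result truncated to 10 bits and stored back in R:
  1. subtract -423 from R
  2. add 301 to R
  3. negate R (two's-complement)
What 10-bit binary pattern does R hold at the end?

1101100010

Start: R = 458 = 0111001010.
R = 458 − (-423) = 881; wraps to -143 = 1101110001
R = -143 + 301 = 158 = 0010011110
R = −(158) = -158 = 1101100010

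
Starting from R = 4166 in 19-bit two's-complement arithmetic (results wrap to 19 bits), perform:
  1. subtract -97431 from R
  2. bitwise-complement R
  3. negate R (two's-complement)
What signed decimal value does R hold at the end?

101598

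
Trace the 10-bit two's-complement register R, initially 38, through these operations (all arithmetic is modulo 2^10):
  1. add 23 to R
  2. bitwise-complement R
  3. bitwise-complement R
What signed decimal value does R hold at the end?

Start: R = 38 = 0000100110.
R = 38 + 23 = 61 = 0000111101
R = NOT 0000111101 = 1111000010 = -62
R = NOT 1111000010 = 0000111101 = 61

61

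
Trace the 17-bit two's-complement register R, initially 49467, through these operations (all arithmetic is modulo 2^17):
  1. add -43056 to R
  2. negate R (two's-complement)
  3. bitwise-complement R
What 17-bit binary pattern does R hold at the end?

Start: R = 49467 = 01100000100111011.
R = 49467 + (-43056) = 6411 = 00001100100001011
R = −(6411) = -6411 = 11110011011110101
R = NOT 11110011011110101 = 00001100100001010 = 6410

00001100100001010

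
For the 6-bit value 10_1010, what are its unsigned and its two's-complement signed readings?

unsigned = 42, signed = -22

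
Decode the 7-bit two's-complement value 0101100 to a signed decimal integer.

MSB is 0, so the value is non-negative: 0101100 = 44.

44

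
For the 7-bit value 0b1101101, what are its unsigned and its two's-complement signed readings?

unsigned = 109, signed = -19

Unsigned: 1101101 = 109.
Signed: MSB=1 → 109 − 128 = -19.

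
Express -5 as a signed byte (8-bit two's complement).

|-5| = 5 = 00000101 in 8 bits.
Invert the bits: 11111010. Add 1: 11111011.

11111011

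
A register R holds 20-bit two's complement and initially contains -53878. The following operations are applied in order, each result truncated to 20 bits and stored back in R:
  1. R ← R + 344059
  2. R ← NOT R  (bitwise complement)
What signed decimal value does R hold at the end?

Start: R = -53878 = 11110010110110001010.
R = -53878 + 344059 = 290181 = 01000110110110000101
R = NOT 01000110110110000101 = 10111001001001111010 = -290182

-290182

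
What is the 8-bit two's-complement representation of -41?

|-41| = 41 = 00101001 in 8 bits.
Invert the bits: 11010110. Add 1: 11010111.

11010111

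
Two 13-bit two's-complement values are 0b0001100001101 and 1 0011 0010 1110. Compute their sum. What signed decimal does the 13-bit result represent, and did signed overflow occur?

0b0001100001101 → 0001100001101 = 781 (signed)
1 0011 0010 1110 → 1001100101110 = -3282 (signed)
  0001100001101
+ 1001100101110
= 1011000111011
Result 1011000111011: MSB = 1 → 5691 − 8192 = -2501.
Addends have opposite signs, so signed overflow cannot occur.

-2501; no overflow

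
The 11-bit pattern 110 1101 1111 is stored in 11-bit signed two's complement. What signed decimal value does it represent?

-289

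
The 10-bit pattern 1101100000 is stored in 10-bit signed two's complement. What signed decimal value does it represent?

-160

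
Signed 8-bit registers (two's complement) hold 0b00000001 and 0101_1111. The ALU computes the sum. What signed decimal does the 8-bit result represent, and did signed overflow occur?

96; no overflow

0b00000001 → 00000001 = 1 (signed)
0101_1111 → 01011111 = 95 (signed)
  00000001
+ 01011111
= 01100000
Result 01100000: MSB = 0 → value 96.
Both addends are non-negative and so is the stored result: no signed overflow.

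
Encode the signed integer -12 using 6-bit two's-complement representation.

|-12| = 12 = 001100 in 6 bits.
Invert the bits: 110011. Add 1: 110100.

110100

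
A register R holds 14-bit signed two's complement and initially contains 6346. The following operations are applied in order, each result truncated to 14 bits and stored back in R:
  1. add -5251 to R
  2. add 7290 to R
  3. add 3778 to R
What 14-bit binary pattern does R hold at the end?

Start: R = 6346 = 01100011001010.
R = 6346 + (-5251) = 1095 = 00010001000111
R = 1095 + 7290 = 8385; wraps to -7999 = 10000011000001
R = -7999 + 3778 = -4221 = 10111110000011

10111110000011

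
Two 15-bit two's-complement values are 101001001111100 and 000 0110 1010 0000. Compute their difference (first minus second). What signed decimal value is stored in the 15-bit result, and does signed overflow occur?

-13348; no overflow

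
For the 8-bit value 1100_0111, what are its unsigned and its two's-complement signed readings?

unsigned = 199, signed = -57

Unsigned: 11000111 = 199.
Signed: MSB=1 → 199 − 256 = -57.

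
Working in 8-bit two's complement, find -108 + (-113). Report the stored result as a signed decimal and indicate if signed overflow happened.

35; overflow

-108 → 10010100
-113 → 10001111
  10010100
+ 10001111
= 00100011  (discard carry-out 1)
Result 00100011: MSB = 0 → value 35.
Both addends are negative but the stored result is non-negative: signed overflow. The true value -108 + (-113) = -221 lies outside [-128, 127].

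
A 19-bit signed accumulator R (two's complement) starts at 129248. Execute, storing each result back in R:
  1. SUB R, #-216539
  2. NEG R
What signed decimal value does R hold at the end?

178501

Start: R = 129248 = 0011111100011100000.
R = 129248 − (-216539) = 345787; wraps to -178501 = 1010100011010111011
R = −(-178501) = 178501 = 0101011100101000101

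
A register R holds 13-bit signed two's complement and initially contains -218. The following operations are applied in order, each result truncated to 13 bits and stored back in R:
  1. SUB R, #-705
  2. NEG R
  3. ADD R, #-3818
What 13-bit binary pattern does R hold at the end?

Start: R = -218 = 1111100100110.
R = -218 − (-705) = 487 = 0000111100111
R = −(487) = -487 = 1111000011001
R = -487 + (-3818) = -4305; wraps to 3887 = 0111100101111

0111100101111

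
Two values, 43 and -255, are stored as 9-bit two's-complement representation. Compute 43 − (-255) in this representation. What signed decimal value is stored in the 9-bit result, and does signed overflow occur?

43 → 000101011
-255 → 100000001
Subtract via negate-and-add: invert 100000001 + 1 = 011111111 (i.e. 255).
  000101011
+ 011111111
= 100101010
Result 100101010: MSB = 1 → 298 − 512 = -214.
Both addends (after negating the subtrahend) are non-negative but the stored result is negative: signed overflow. The true value 43 − (-255) = 298 lies outside [-256, 255].

-214; overflow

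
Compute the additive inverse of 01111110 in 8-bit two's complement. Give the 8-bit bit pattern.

10000010

Invert: 10000001. Add 1: 10000010.
Check: 01111110 = 126, 10000010 = -126.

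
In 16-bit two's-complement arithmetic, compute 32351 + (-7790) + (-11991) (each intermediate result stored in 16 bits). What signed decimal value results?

12570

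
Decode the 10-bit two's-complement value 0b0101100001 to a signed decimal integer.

353

MSB is 0, so the value is non-negative: 0101100001 = 353.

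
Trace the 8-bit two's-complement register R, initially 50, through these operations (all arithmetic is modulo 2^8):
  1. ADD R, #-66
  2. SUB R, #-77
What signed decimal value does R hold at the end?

Start: R = 50 = 00110010.
R = 50 + (-66) = -16 = 11110000
R = -16 − (-77) = 61 = 00111101

61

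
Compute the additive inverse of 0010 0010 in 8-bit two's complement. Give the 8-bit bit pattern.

Invert: 11011101. Add 1: 11011110.

11011110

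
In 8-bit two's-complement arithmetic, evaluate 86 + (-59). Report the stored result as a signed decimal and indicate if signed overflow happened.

27; no overflow

86 → 01010110
-59 → 11000101
  01010110
+ 11000101
= 00011011  (discard carry-out 1)
Result 00011011: MSB = 0 → value 27.
Addends have opposite signs, so signed overflow cannot occur.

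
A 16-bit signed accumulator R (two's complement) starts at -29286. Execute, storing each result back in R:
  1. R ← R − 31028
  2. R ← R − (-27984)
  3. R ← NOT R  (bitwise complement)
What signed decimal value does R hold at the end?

Start: R = -29286 = 1000110110011010.
R = -29286 − 31028 = -60314; wraps to 5222 = 0001010001100110
R = 5222 − (-27984) = 33206; wraps to -32330 = 1000000110110110
R = NOT 1000000110110110 = 0111111001001001 = 32329

32329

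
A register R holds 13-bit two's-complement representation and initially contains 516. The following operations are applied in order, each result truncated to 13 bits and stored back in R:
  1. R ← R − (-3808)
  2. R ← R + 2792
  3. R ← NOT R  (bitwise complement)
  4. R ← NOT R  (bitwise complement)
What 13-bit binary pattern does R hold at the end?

Start: R = 516 = 0001000000100.
R = 516 − (-3808) = 4324; wraps to -3868 = 1000011100100
R = -3868 + 2792 = -1076 = 1101111001100
R = NOT 1101111001100 = 0010000110011 = 1075
R = NOT 0010000110011 = 1101111001100 = -1076

1101111001100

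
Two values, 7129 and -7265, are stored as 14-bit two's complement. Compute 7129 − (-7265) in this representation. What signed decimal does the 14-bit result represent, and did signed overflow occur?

7129 → 01101111011001
-7265 → 10001110011111
Subtract via negate-and-add: invert 10001110011111 + 1 = 01110001100001 (i.e. 7265).
  01101111011001
+ 01110001100001
= 11100000111010
Result 11100000111010: MSB = 1 → 14394 − 16384 = -1990.
Both addends (after negating the subtrahend) are non-negative but the stored result is negative: signed overflow. The true value 7129 − (-7265) = 14394 lies outside [-8192, 8191].

-1990; overflow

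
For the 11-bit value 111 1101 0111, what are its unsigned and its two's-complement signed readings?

unsigned = 2007, signed = -41

Unsigned: 11111010111 = 2007.
Signed: MSB=1 → 2007 − 2048 = -41.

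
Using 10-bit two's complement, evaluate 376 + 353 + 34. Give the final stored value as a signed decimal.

376 + 353 = 729 → wraps to -295 (1011011001)
-295 + 34 = -261 (1011111011)

-261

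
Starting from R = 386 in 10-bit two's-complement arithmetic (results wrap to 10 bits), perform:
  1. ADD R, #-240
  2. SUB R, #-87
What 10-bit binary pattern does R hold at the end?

Start: R = 386 = 0110000010.
R = 386 + (-240) = 146 = 0010010010
R = 146 − (-87) = 233 = 0011101001

0011101001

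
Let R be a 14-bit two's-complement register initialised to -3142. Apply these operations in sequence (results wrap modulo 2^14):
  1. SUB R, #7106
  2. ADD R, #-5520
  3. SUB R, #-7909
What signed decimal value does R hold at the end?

Start: R = -3142 = 11001110111010.
R = -3142 − 7106 = -10248; wraps to 6136 = 01011111111000
R = 6136 + (-5520) = 616 = 00001001101000
R = 616 − (-7909) = 8525; wraps to -7859 = 10000101001101

-7859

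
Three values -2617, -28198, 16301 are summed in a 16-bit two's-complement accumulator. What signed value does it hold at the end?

-2617 + (-28198) = -30815 (1000011110100001)
-30815 + 16301 = -14514 (1100011101001110)

-14514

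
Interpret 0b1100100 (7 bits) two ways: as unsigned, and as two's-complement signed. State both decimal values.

Unsigned: 1100100 = 100.
Signed: MSB=1 → 100 − 128 = -28.

unsigned = 100, signed = -28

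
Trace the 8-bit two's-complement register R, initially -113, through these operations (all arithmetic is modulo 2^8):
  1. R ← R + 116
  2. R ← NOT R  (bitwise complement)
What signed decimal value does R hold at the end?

Start: R = -113 = 10001111.
R = -113 + 116 = 3 = 00000011
R = NOT 00000011 = 11111100 = -4

-4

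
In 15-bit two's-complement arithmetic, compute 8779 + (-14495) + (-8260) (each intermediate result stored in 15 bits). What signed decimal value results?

8779 + (-14495) = -5716 (110100110101100)
-5716 + (-8260) = -13976 (100100101101000)

-13976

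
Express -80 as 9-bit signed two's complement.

110110000

|-80| = 80 = 001010000 in 9 bits.
Invert the bits: 110101111. Add 1: 110110000.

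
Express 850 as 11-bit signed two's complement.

850 is non-negative, so write it directly in 11 bits: 01101010010.

01101010010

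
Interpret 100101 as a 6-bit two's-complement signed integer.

MSB is 1, so the value is negative.
Unsigned reading: 37. Subtract 2^6 = 64: 37 − 64 = -27.

-27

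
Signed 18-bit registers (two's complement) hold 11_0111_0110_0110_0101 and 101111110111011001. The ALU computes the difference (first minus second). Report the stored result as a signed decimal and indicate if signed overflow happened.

11_0111_0110_0110_0101 → 110111011001100101 = -35227 (signed)
101111110111011001 = -66087 (signed)
Subtract via negate-and-add: invert 101111110111011001 + 1 = 010000001000100111 (i.e. 66087).
  110111011001100101
+ 010000001000100111
= 000111100010001100  (discard carry-out 1)
Result 000111100010001100: MSB = 0 → value 30860.
Addends (after negating the subtrahend) have opposite signs, so signed overflow cannot occur.

30860; no overflow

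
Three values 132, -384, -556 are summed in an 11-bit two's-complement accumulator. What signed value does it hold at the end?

-808

132 + (-384) = -252 (11100000100)
-252 + (-556) = -808 (10011011000)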